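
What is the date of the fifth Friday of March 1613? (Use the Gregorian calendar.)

March 1, 1613 is a Friday.
The first Friday is therefore March 1 (same day).
The fifth Friday is 1 + 4×7 = March 29.

March 29, 1613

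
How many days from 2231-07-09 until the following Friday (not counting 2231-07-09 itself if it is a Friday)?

Jul 9, 2231 is a Saturday.
From Saturday to the next Friday is 6 days.

6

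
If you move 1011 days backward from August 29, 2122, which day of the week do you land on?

Aug 29, 2122 is a Saturday.
1011 mod 7 = 3, so 1011 days before a Saturday is Saturday − 3 = Wednesday.

Wednesday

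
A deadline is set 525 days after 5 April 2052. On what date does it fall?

September 12, 2053

+365 (one year) → Apr 5, 2053 (160 left).
Apr has 30 days: +26 → May 1, 2053 (134 left).
May has 31 days: +31 → Jun 1, 2053 (103 left).
Jun has 30 days: +30 → Jul 1, 2053 (73 left).
Jul has 31 days: +31 → Aug 1, 2053 (42 left).
Aug has 31 days: +31 → Sep 1, 2053 (11 left).
+11 → Sep 12, 2053.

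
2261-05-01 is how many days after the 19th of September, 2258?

955

Sep 19, 2258 → Sep 19, 2259: 365 days.
Sep 19, 2259 → Sep 19, 2260: 366 days (Feb 29, 2260 is in that span).
Sep 19, 2260 → Oct 19, 2260: 30 days (September has 30).
Oct 19, 2260 → Nov 19, 2260: 31 days (October has 31).
Nov 19, 2260 → Dec 19, 2260: 30 days (November has 30).
Dec 19, 2260 → Jan 19, 2261: 31 days (December has 31).
Jan 19, 2261 → Feb 19, 2261: 31 days (January has 31).
Feb 19, 2261 → Mar 19, 2261: 28 days (February has 28).
Mar 19, 2261 → Apr 19, 2261: 31 days (March has 31).
Apr 19, 2261 → May 1, 2261: 12 days.
Total: 955 days.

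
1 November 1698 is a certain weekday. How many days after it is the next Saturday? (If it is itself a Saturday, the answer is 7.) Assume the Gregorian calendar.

7

Nov 1, 1698 is a Saturday.
From Saturday to the next Saturday is 7 days.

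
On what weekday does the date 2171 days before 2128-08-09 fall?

Aug 9, 2128 is a Monday.
2171 mod 7 = 1, so 2171 days before a Monday is Monday − 1 = Sunday.

Sunday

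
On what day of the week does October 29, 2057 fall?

Monday

January 1, 2057 is a Monday.
Jan 1, 2057 → Feb 1, 2057: 31 days (January has 31).
Feb 1, 2057 → Mar 1, 2057: 28 days (February has 28).
Mar 1, 2057 → Apr 1, 2057: 31 days (March has 31).
Apr 1, 2057 → May 1, 2057: 30 days (April has 30).
May 1, 2057 → Jun 1, 2057: 31 days (May has 31).
Jun 1, 2057 → Jul 1, 2057: 30 days (June has 30).
Jul 1, 2057 → Aug 1, 2057: 31 days (July has 31).
Aug 1, 2057 → Sep 1, 2057: 31 days (August has 31).
Sep 1, 2057 → Oct 1, 2057: 30 days (September has 30).
Oct 1, 2057 → Oct 29, 2057: 28 days.
Total: 301 days.
301 mod 7 = 0, so Monday + 0 = Monday.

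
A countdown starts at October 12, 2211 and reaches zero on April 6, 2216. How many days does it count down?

1638

Oct 12, 2211 → Oct 12, 2212: 366 days (Feb 29, 2212 is in that span).
Oct 12, 2212 → Oct 12, 2213: 365 days.
Oct 12, 2213 → Oct 12, 2214: 365 days.
Oct 12, 2214 → Oct 12, 2215: 365 days.
Oct 12, 2215 → Nov 12, 2215: 31 days (October has 31).
Nov 12, 2215 → Dec 12, 2215: 30 days (November has 30).
Dec 12, 2215 → Jan 12, 2216: 31 days (December has 31).
Jan 12, 2216 → Feb 12, 2216: 31 days (January has 31).
Feb 12, 2216 → Mar 12, 2216: 29 days (February has 29).
Mar 12, 2216 → Apr 6, 2216: 25 days.
Total: 1638 days.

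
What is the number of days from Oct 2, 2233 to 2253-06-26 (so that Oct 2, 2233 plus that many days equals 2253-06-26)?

Oct 2, 2233 → Oct 2, 2234: 365 days.
Oct 2, 2234 → Oct 2, 2235: 365 days.
Oct 2, 2235 → Oct 2, 2236: 366 days (Feb 29, 2236 is in that span).
Oct 2, 2236 → Oct 2, 2237: 365 days.
Oct 2, 2237 → Oct 2, 2238: 365 days.
Oct 2, 2238 → Oct 2, 2239: 365 days.
Oct 2, 2239 → Oct 2, 2240: 366 days (Feb 29, 2240 is in that span).
Oct 2, 2240 → Oct 2, 2241: 365 days.
Oct 2, 2241 → Oct 2, 2242: 365 days.
Oct 2, 2242 → Oct 2, 2243: 365 days.
Oct 2, 2243 → Oct 2, 2244: 366 days (Feb 29, 2244 is in that span).
Oct 2, 2244 → Oct 2, 2245: 365 days.
Oct 2, 2245 → Oct 2, 2246: 365 days.
Oct 2, 2246 → Oct 2, 2247: 365 days.
Oct 2, 2247 → Oct 2, 2248: 366 days (Feb 29, 2248 is in that span).
Oct 2, 2248 → Oct 2, 2249: 365 days.
Oct 2, 2249 → Oct 2, 2250: 365 days.
Oct 2, 2250 → Oct 2, 2251: 365 days.
Oct 2, 2251 → Oct 2, 2252: 366 days (Feb 29, 2252 is in that span).
Oct 2, 2252 → Nov 2, 2252: 31 days (October has 31).
Nov 2, 2252 → Dec 2, 2252: 30 days (November has 30).
Dec 2, 2252 → Jan 2, 2253: 31 days (December has 31).
Jan 2, 2253 → Feb 2, 2253: 31 days (January has 31).
Feb 2, 2253 → Mar 2, 2253: 28 days (February has 28).
Mar 2, 2253 → Apr 2, 2253: 31 days (March has 31).
Apr 2, 2253 → May 2, 2253: 30 days (April has 30).
May 2, 2253 → Jun 2, 2253: 31 days (May has 31).
Jun 2, 2253 → Jun 26, 2253: 24 days.
Total: 7207 days.

7207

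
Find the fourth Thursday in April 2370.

April 23, 2370

April 1, 2370 is a Wednesday.
The first Thursday is therefore April 2 (1 days later).
The fourth Thursday is 2 + 3×7 = April 23.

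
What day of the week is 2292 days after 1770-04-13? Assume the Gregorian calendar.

Apr 13, 1770 is a Friday.
2292 mod 7 = 3, so 2292 days after a Friday is Friday + 3 = Monday.

Monday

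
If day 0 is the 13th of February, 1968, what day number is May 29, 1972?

Feb 13, 1968 → Feb 13, 1969: 366 days (Feb 29, 1968 is in that span).
Feb 13, 1969 → Feb 13, 1970: 365 days.
Feb 13, 1970 → Feb 13, 1971: 365 days.
Feb 13, 1971 → Feb 13, 1972: 365 days.
Feb 13, 1972 → Mar 13, 1972: 29 days (February has 29).
Mar 13, 1972 → Apr 13, 1972: 31 days (March has 31).
Apr 13, 1972 → May 13, 1972: 30 days (April has 30).
May 13, 1972 → May 29, 1972: 16 days.
Total: 1567 days.

1567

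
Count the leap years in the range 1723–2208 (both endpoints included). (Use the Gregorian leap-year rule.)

Multiples of 4 in [1723,2208]: 122.
Of those, multiples of 100: 5 (not leap unless ÷400).
Multiples of 400: 1.
Leap years = 122 − 5 + 1 = 118.

118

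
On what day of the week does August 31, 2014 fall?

Sunday

Doomsday rule: the anchor day for the 2000s is Tuesday. For year 14: 14÷12 = 1 r 2, and 2÷4 = 0, so 1+2+0 = 3.
Tuesday + 3 ≡ Friday — that's 2014's doomsday.
In August the doomsday date is Aug 8.
Aug 31 is 23 days after Aug 8; 23 mod 7 = 2, so Friday + 2 = Sunday.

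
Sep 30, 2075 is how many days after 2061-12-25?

5027

Dec 25, 2061 → Dec 25, 2062: 365 days.
Dec 25, 2062 → Dec 25, 2063: 365 days.
Dec 25, 2063 → Dec 25, 2064: 366 days (Feb 29, 2064 is in that span).
Dec 25, 2064 → Dec 25, 2065: 365 days.
Dec 25, 2065 → Dec 25, 2066: 365 days.
Dec 25, 2066 → Dec 25, 2067: 365 days.
Dec 25, 2067 → Dec 25, 2068: 366 days (Feb 29, 2068 is in that span).
Dec 25, 2068 → Dec 25, 2069: 365 days.
Dec 25, 2069 → Dec 25, 2070: 365 days.
Dec 25, 2070 → Dec 25, 2071: 365 days.
Dec 25, 2071 → Dec 25, 2072: 366 days (Feb 29, 2072 is in that span).
Dec 25, 2072 → Dec 25, 2073: 365 days.
Dec 25, 2073 → Dec 25, 2074: 365 days.
Dec 25, 2074 → Jan 25, 2075: 31 days (December has 31).
Jan 25, 2075 → Feb 25, 2075: 31 days (January has 31).
Feb 25, 2075 → Mar 25, 2075: 28 days (February has 28).
Mar 25, 2075 → Apr 25, 2075: 31 days (March has 31).
Apr 25, 2075 → May 25, 2075: 30 days (April has 30).
May 25, 2075 → Jun 25, 2075: 31 days (May has 31).
Jun 25, 2075 → Jul 25, 2075: 30 days (June has 30).
Jul 25, 2075 → Aug 25, 2075: 31 days (July has 31).
Aug 25, 2075 → Sep 25, 2075: 31 days (August has 31).
Sep 25, 2075 → Sep 30, 2075: 5 days.
Total: 5027 days.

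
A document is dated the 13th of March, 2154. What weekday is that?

January 1, 2154 is a Tuesday.
Jan 1, 2154 → Feb 1, 2154: 31 days (January has 31).
Feb 1, 2154 → Mar 1, 2154: 28 days (February has 28).
Mar 1, 2154 → Mar 13, 2154: 12 days.
Total: 71 days.
71 mod 7 = 1, so Tuesday + 1 = Wednesday.

Wednesday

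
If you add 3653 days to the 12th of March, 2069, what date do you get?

+365 (one year) → Mar 12, 2070 (3288 left).
+365 (one year) → Mar 12, 2071 (2923 left).
+366 (one year; includes Feb 29, 2072) → Mar 12, 2072 (2557 left).
+365 (one year) → Mar 12, 2073 (2192 left).
+365 (one year) → Mar 12, 2074 (1827 left).
+365 (one year) → Mar 12, 2075 (1462 left).
+366 (one year; includes Feb 29, 2076) → Mar 12, 2076 (1096 left).
+365 (one year) → Mar 12, 2077 (731 left).
+365 (one year) → Mar 12, 2078 (366 left).
Mar has 31 days: +20 → Apr 1, 2078 (346 left).
Apr has 30 days: +30 → May 1, 2078 (316 left).
May has 31 days: +31 → Jun 1, 2078 (285 left).
Jun has 30 days: +30 → Jul 1, 2078 (255 left).
Jul has 31 days: +31 → Aug 1, 2078 (224 left).
Aug has 31 days: +31 → Sep 1, 2078 (193 left).
Sep has 30 days: +30 → Oct 1, 2078 (163 left).
Oct has 31 days: +31 → Nov 1, 2078 (132 left).
Nov has 30 days: +30 → Dec 1, 2078 (102 left).
Dec has 31 days: +31 → Jan 1, 2079 (71 left).
Jan has 31 days: +31 → Feb 1, 2079 (40 left).
Feb has 28 days: +28 → Mar 1, 2079 (12 left).
+12 → Mar 13, 2079.

March 13, 2079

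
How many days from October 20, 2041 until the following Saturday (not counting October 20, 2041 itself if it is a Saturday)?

Oct 20, 2041 is a Sunday.
From Sunday to the next Saturday is 6 days.

6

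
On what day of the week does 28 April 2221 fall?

Doomsday rule: the anchor day for the 2200s is Friday. For year 21: 21÷12 = 1 r 9, and 9÷4 = 2, so 1+9+2 = 12.
Friday + 12 ≡ Wednesday — that's 2221's doomsday.
In April the doomsday date is Apr 4.
Apr 28 is 24 days after Apr 4; 24 mod 7 = 3, so Wednesday + 3 = Saturday.

Saturday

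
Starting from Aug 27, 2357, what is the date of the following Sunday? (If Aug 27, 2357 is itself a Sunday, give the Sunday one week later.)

September 1, 2357

Aug 27, 2357 is a Tuesday.
From Tuesday to the next Sunday is 5 days.
Aug 27, 2357 + 5 = Sep 1, 2357.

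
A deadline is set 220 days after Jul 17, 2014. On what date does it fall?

February 22, 2015

Jul has 31 days: +15 → Aug 1, 2014 (205 left).
Aug has 31 days: +31 → Sep 1, 2014 (174 left).
Sep has 30 days: +30 → Oct 1, 2014 (144 left).
Oct has 31 days: +31 → Nov 1, 2014 (113 left).
Nov has 30 days: +30 → Dec 1, 2014 (83 left).
Dec has 31 days: +31 → Jan 1, 2015 (52 left).
Jan has 31 days: +31 → Feb 1, 2015 (21 left).
+21 → Feb 22, 2015.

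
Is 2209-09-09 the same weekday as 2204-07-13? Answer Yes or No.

No

From Jul 13, 2204 to Sep 9, 2209 is 1884 days.
1884 mod 7 = 1, so they are different weekdays.
(Jul 13, 2204 is a Friday; Sep 9, 2209 is a Saturday.)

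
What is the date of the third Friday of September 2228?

September 1, 2228 is a Monday.
The first Friday is therefore September 5 (4 days later).
The third Friday is 5 + 2×7 = September 19.

September 19, 2228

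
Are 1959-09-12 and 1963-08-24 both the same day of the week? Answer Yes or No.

From Sep 12, 1959 to Aug 24, 1963 is 1442 days.
1442 mod 7 = 0, so they are the same weekday.
(Sep 12, 1959 is a Saturday; Aug 24, 1963 is a Saturday.)

Yes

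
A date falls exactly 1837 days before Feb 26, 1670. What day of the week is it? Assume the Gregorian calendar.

Sunday

First find the weekday of Feb 26, 1670. Doomsday rule: the anchor day for the 1600s is Tuesday. For year 70: 70÷12 = 5 r 10, and 10÷4 = 2, so 5+10+2 = 17.
Tuesday + 17 ≡ Friday — that's 1670's doomsday.
In February the doomsday date is Feb 28 (1670 is not a leap year).
Feb 26 is 2 days before Feb 28; 2 mod 7 = 2, so Friday − 2 = Wednesday.
1837 mod 7 = 3, so 1837 days before a Wednesday is Wednesday − 3 = Sunday.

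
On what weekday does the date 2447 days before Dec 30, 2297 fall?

Dec 30, 2297 is a Thursday.
2447 mod 7 = 4, so 2447 days before a Thursday is Thursday − 4 = Sunday.

Sunday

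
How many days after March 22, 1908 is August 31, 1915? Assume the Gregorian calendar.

2718

Mar 22, 1908 → Mar 22, 1909: 365 days.
Mar 22, 1909 → Mar 22, 1910: 365 days.
Mar 22, 1910 → Mar 22, 1911: 365 days.
Mar 22, 1911 → Mar 22, 1912: 366 days (Feb 29, 1912 is in that span).
Mar 22, 1912 → Mar 22, 1913: 365 days.
Mar 22, 1913 → Mar 22, 1914: 365 days.
Mar 22, 1914 → Mar 22, 1915: 365 days.
Mar 22, 1915 → Apr 22, 1915: 31 days (March has 31).
Apr 22, 1915 → May 22, 1915: 30 days (April has 30).
May 22, 1915 → Jun 22, 1915: 31 days (May has 31).
Jun 22, 1915 → Jul 22, 1915: 30 days (June has 30).
Jul 22, 1915 → Aug 22, 1915: 31 days (July has 31).
Aug 22, 1915 → Aug 31, 1915: 9 days.
Total: 2718 days.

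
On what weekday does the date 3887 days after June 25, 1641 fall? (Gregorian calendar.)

Thursday

Jun 25, 1641 is a Tuesday.
3887 mod 7 = 2, so 3887 days after a Tuesday is Tuesday + 2 = Thursday.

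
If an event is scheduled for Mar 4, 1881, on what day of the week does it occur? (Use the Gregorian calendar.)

Friday

Doomsday rule: the anchor day for the 1800s is Friday. For year 81: 81÷12 = 6 r 9, and 9÷4 = 2, so 6+9+2 = 17.
Friday + 17 ≡ Monday — that's 1881's doomsday.
In March the doomsday date is Mar 14.
Mar 4 is 10 days before Mar 14; 10 mod 7 = 3, so Monday − 3 = Friday.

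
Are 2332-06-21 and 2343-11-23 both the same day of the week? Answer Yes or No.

From Jun 21, 2332 to Nov 23, 2343 is 4172 days.
4172 mod 7 = 0, so they are the same weekday.
(Jun 21, 2332 is a Tuesday; Nov 23, 2343 is a Tuesday.)

Yes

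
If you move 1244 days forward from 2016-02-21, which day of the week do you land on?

First find the weekday of Feb 21, 2016. Doomsday rule: the anchor day for the 2000s is Tuesday. For year 16: 16÷12 = 1 r 4, and 4÷4 = 1, so 1+4+1 = 6.
Tuesday + 6 ≡ Monday — that's 2016's doomsday.
In February the doomsday date is Feb 29 (2016 is a leap year (divisible by 4)).
Feb 21 is 8 days before Feb 29; 8 mod 7 = 1, so Monday − 1 = Sunday.
1244 mod 7 = 5, so 1244 days after a Sunday is Sunday + 5 = Friday.

Friday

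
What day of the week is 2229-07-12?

Doomsday rule: the anchor day for the 2200s is Friday. For year 29: 29÷12 = 2 r 5, and 5÷4 = 1, so 2+5+1 = 8.
Friday + 8 ≡ Saturday — that's 2229's doomsday.
In July the doomsday date is Jul 11.
Jul 12 is 1 day after Jul 11; 1 mod 7 = 1, so Saturday + 1 = Sunday.

Sunday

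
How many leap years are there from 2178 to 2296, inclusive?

29

Multiples of 4 in [2178,2296]: 30.
Of those, multiples of 100: 1 (not leap unless ÷400).
Multiples of 400: 0.
Leap years = 30 − 1 + 0 = 29.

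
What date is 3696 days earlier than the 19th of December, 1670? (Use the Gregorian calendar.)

November 5, 1660

−365 (one year) → Dec 19, 1669 (3331 left).
−365 (one year) → Dec 19, 1668 (2966 left).
−366 (one year; includes Feb 29, 1668) → Dec 19, 1667 (2600 left).
−365 (one year) → Dec 19, 1666 (2235 left).
−365 (one year) → Dec 19, 1665 (1870 left).
−365 (one year) → Dec 19, 1664 (1505 left).
−366 (one year; includes Feb 29, 1664) → Dec 19, 1663 (1139 left).
−365 (one year) → Dec 19, 1662 (774 left).
−365 (one year) → Dec 19, 1661 (409 left).
−365 (one year) → Dec 19, 1660 (44 left).
−19 → Nov 30, 1660 (end of Nov, 30 days; 25 left).
−25 → Nov 5, 1660.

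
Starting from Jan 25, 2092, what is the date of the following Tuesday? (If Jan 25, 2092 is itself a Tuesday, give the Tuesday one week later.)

January 29, 2092

Jan 25, 2092 is a Friday.
From Friday to the next Tuesday is 4 days.
Jan 25, 2092 + 4 = Jan 29, 2092.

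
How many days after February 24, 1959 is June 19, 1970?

Feb 24, 1959 → Feb 24, 1960: 365 days.
Feb 24, 1960 → Feb 24, 1961: 366 days (Feb 29, 1960 is in that span).
Feb 24, 1961 → Feb 24, 1962: 365 days.
Feb 24, 1962 → Feb 24, 1963: 365 days.
Feb 24, 1963 → Feb 24, 1964: 365 days.
Feb 24, 1964 → Feb 24, 1965: 366 days (Feb 29, 1964 is in that span).
Feb 24, 1965 → Feb 24, 1966: 365 days.
Feb 24, 1966 → Feb 24, 1967: 365 days.
Feb 24, 1967 → Feb 24, 1968: 365 days.
Feb 24, 1968 → Feb 24, 1969: 366 days (Feb 29, 1968 is in that span).
Feb 24, 1969 → Feb 24, 1970: 365 days.
Feb 24, 1970 → Mar 24, 1970: 28 days (February has 28).
Mar 24, 1970 → Apr 24, 1970: 31 days (March has 31).
Apr 24, 1970 → May 24, 1970: 30 days (April has 30).
May 24, 1970 → Jun 19, 1970: 26 days.
Total: 4133 days.

4133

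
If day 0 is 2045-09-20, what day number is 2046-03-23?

184

Sep 20, 2045 → Oct 20, 2045: 30 days (September has 30).
Oct 20, 2045 → Nov 20, 2045: 31 days (October has 31).
Nov 20, 2045 → Dec 20, 2045: 30 days (November has 30).
Dec 20, 2045 → Jan 20, 2046: 31 days (December has 31).
Jan 20, 2046 → Feb 20, 2046: 31 days (January has 31).
Feb 20, 2046 → Mar 20, 2046: 28 days (February has 28).
Mar 20, 2046 → Mar 23, 2046: 3 days.
Total: 184 days.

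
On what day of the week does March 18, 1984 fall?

January 1, 1984 is a Sunday.
Jan 1, 1984 → Feb 1, 1984: 31 days (January has 31).
Feb 1, 1984 → Mar 1, 1984: 29 days (February has 29).
Mar 1, 1984 → Mar 18, 1984: 17 days.
Total: 77 days.
77 mod 7 = 0, so Sunday + 0 = Sunday.

Sunday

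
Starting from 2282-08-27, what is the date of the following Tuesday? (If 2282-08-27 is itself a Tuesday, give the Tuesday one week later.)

August 29, 2282

Aug 27, 2282 is a Sunday.
From Sunday to the next Tuesday is 2 days.
Aug 27, 2282 + 2 = Aug 29, 2282.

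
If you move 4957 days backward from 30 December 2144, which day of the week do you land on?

First find the weekday of Dec 30, 2144. Doomsday rule: the anchor day for the 2100s is Sunday. For year 44: 44÷12 = 3 r 8, and 8÷4 = 2, so 3+8+2 = 13.
Sunday + 13 ≡ Saturday — that's 2144's doomsday.
In December the doomsday date is Dec 12.
Dec 30 is 18 days after Dec 12; 18 mod 7 = 4, so Saturday + 4 = Wednesday.
4957 mod 7 = 1, so 4957 days before a Wednesday is Wednesday − 1 = Tuesday.

Tuesday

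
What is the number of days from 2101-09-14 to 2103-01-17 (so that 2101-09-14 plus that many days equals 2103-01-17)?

490

Sep 14, 2101 → Sep 14, 2102: 365 days.
Sep 14, 2102 → Oct 14, 2102: 30 days (September has 30).
Oct 14, 2102 → Nov 14, 2102: 31 days (October has 31).
Nov 14, 2102 → Dec 14, 2102: 30 days (November has 30).
Dec 14, 2102 → Jan 14, 2103: 31 days (December has 31).
Jan 14, 2103 → Jan 17, 2103: 3 days.
Total: 490 days.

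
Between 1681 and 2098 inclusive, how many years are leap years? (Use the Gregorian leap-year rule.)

101

Multiples of 4 in [1681,2098]: 104.
Of those, multiples of 100: 4 (not leap unless ÷400).
Multiples of 400: 1.
Leap years = 104 − 4 + 1 = 101.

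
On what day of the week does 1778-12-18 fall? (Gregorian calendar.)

Doomsday rule: the anchor day for the 1700s is Sunday. For year 78: 78÷12 = 6 r 6, and 6÷4 = 1, so 6+6+1 = 13.
Sunday + 13 ≡ Saturday — that's 1778's doomsday.
In December the doomsday date is Dec 12.
Dec 18 is 6 days after Dec 12; 6 mod 7 = 6, so Saturday + 6 = Friday.

Friday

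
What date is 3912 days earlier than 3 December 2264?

−366 (one year; includes Feb 29, 2264) → Dec 3, 2263 (3546 left).
−365 (one year) → Dec 3, 2262 (3181 left).
−365 (one year) → Dec 3, 2261 (2816 left).
−365 (one year) → Dec 3, 2260 (2451 left).
−366 (one year; includes Feb 29, 2260) → Dec 3, 2259 (2085 left).
−365 (one year) → Dec 3, 2258 (1720 left).
−365 (one year) → Dec 3, 2257 (1355 left).
−365 (one year) → Dec 3, 2256 (990 left).
−366 (one year; includes Feb 29, 2256) → Dec 3, 2255 (624 left).
−365 (one year) → Dec 3, 2254 (259 left).
−3 → Nov 30, 2254 (end of Nov, 30 days; 256 left).
−30 → Oct 31, 2254 (end of Oct, 31 days; 226 left).
−31 → Sep 30, 2254 (end of Sep, 30 days; 195 left).
−30 → Aug 31, 2254 (end of Aug, 31 days; 165 left).
−31 → Jul 31, 2254 (end of Jul, 31 days; 134 left).
−31 → Jun 30, 2254 (end of Jun, 30 days; 103 left).
−30 → May 31, 2254 (end of May, 31 days; 73 left).
−31 → Apr 30, 2254 (end of Apr, 30 days; 42 left).
−30 → Mar 31, 2254 (end of Mar, 31 days; 12 left).
−12 → Mar 19, 2254.

March 19, 2254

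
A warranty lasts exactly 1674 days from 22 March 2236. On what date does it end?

+365 (one year) → Mar 22, 2237 (1309 left).
+365 (one year) → Mar 22, 2238 (944 left).
+365 (one year) → Mar 22, 2239 (579 left).
+366 (one year; includes Feb 29, 2240) → Mar 22, 2240 (213 left).
Mar has 31 days: +10 → Apr 1, 2240 (203 left).
Apr has 30 days: +30 → May 1, 2240 (173 left).
May has 31 days: +31 → Jun 1, 2240 (142 left).
Jun has 30 days: +30 → Jul 1, 2240 (112 left).
Jul has 31 days: +31 → Aug 1, 2240 (81 left).
Aug has 31 days: +31 → Sep 1, 2240 (50 left).
Sep has 30 days: +30 → Oct 1, 2240 (20 left).
+20 → Oct 21, 2240.

October 21, 2240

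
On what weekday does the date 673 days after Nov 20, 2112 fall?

Nov 20, 2112 is a Sunday.
673 mod 7 = 1, so 673 days after a Sunday is Sunday + 1 = Monday.

Monday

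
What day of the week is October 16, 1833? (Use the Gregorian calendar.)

Doomsday rule: the anchor day for the 1800s is Friday. For year 33: 33÷12 = 2 r 9, and 9÷4 = 2, so 2+9+2 = 13.
Friday + 13 ≡ Thursday — that's 1833's doomsday.
In October the doomsday date is Oct 10.
Oct 16 is 6 days after Oct 10; 6 mod 7 = 6, so Thursday + 6 = Wednesday.

Wednesday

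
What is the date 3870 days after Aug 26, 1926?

+365 (one year) → Aug 26, 1927 (3505 left).
+366 (one year; includes Feb 29, 1928) → Aug 26, 1928 (3139 left).
+365 (one year) → Aug 26, 1929 (2774 left).
+365 (one year) → Aug 26, 1930 (2409 left).
+365 (one year) → Aug 26, 1931 (2044 left).
+366 (one year; includes Feb 29, 1932) → Aug 26, 1932 (1678 left).
+365 (one year) → Aug 26, 1933 (1313 left).
+365 (one year) → Aug 26, 1934 (948 left).
+365 (one year) → Aug 26, 1935 (583 left).
+366 (one year; includes Feb 29, 1936) → Aug 26, 1936 (217 left).
Aug has 31 days: +6 → Sep 1, 1936 (211 left).
Sep has 30 days: +30 → Oct 1, 1936 (181 left).
Oct has 31 days: +31 → Nov 1, 1936 (150 left).
Nov has 30 days: +30 → Dec 1, 1936 (120 left).
Dec has 31 days: +31 → Jan 1, 1937 (89 left).
Jan has 31 days: +31 → Feb 1, 1937 (58 left).
Feb has 28 days: +28 → Mar 1, 1937 (30 left).
+30 → Mar 31, 1937.

March 31, 1937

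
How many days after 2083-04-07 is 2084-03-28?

Apr 7, 2083 → May 7, 2083: 30 days (April has 30).
May 7, 2083 → Jun 7, 2083: 31 days (May has 31).
Jun 7, 2083 → Jul 7, 2083: 30 days (June has 30).
Jul 7, 2083 → Aug 7, 2083: 31 days (July has 31).
Aug 7, 2083 → Sep 7, 2083: 31 days (August has 31).
Sep 7, 2083 → Oct 7, 2083: 30 days (September has 30).
Oct 7, 2083 → Nov 7, 2083: 31 days (October has 31).
Nov 7, 2083 → Dec 7, 2083: 30 days (November has 30).
Dec 7, 2083 → Jan 7, 2084: 31 days (December has 31).
Jan 7, 2084 → Feb 7, 2084: 31 days (January has 31).
Feb 7, 2084 → Mar 7, 2084: 29 days (February has 29).
Mar 7, 2084 → Mar 28, 2084: 21 days.
Total: 356 days.

356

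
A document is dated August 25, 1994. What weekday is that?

January 1, 1994 is a Saturday.
Jan 1, 1994 → Feb 1, 1994: 31 days (January has 31).
Feb 1, 1994 → Mar 1, 1994: 28 days (February has 28).
Mar 1, 1994 → Apr 1, 1994: 31 days (March has 31).
Apr 1, 1994 → May 1, 1994: 30 days (April has 30).
May 1, 1994 → Jun 1, 1994: 31 days (May has 31).
Jun 1, 1994 → Jul 1, 1994: 30 days (June has 30).
Jul 1, 1994 → Aug 1, 1994: 31 days (July has 31).
Aug 1, 1994 → Aug 25, 1994: 24 days.
Total: 236 days.
236 mod 7 = 5, so Saturday + 5 = Thursday.

Thursday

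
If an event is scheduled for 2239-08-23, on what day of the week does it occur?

Friday

Doomsday rule: the anchor day for the 2200s is Friday. For year 39: 39÷12 = 3 r 3, and 3÷4 = 0, so 3+3+0 = 6.
Friday + 6 ≡ Thursday — that's 2239's doomsday.
In August the doomsday date is Aug 8.
Aug 23 is 15 days after Aug 8; 15 mod 7 = 1, so Thursday + 1 = Friday.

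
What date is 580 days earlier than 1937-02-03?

−366 (one year; includes Feb 29, 1936) → Feb 3, 1936 (214 left).
−3 → Jan 31, 1936 (end of Jan, 31 days; 211 left).
−31 → Dec 31, 1935 (end of Dec, 31 days; 180 left).
−31 → Nov 30, 1935 (end of Nov, 30 days; 149 left).
−30 → Oct 31, 1935 (end of Oct, 31 days; 119 left).
−31 → Sep 30, 1935 (end of Sep, 30 days; 88 left).
−30 → Aug 31, 1935 (end of Aug, 31 days; 58 left).
−31 → Jul 31, 1935 (end of Jul, 31 days; 27 left).
−27 → Jul 4, 1935.

July 4, 1935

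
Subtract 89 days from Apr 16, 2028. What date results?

−16 → Mar 31, 2028 (end of Mar, 31 days; 73 left).
−31 → Feb 29, 2028 (end of Feb, 29 days; 42 left).
−29 → Jan 31, 2028 (end of Jan, 31 days; 13 left).
−13 → Jan 18, 2028.

January 18, 2028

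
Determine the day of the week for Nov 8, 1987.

Sunday

Doomsday rule: the anchor day for the 1900s is Wednesday. For year 87: 87÷12 = 7 r 3, and 3÷4 = 0, so 7+3+0 = 10.
Wednesday + 10 ≡ Saturday — that's 1987's doomsday.
In November the doomsday date is Nov 7.
Nov 8 is 1 day after Nov 7; 1 mod 7 = 1, so Saturday + 1 = Sunday.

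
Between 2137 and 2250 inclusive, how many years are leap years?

27

Multiples of 4 in [2137,2250]: 28.
Of those, multiples of 100: 1 (not leap unless ÷400).
Multiples of 400: 0.
Leap years = 28 − 1 + 0 = 27.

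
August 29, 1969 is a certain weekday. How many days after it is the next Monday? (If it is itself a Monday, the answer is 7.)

Aug 29, 1969 is a Friday.
From Friday to the next Monday is 3 days.

3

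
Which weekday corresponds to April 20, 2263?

Monday

Doomsday rule: the anchor day for the 2200s is Friday. For year 63: 63÷12 = 5 r 3, and 3÷4 = 0, so 5+3+0 = 8.
Friday + 8 ≡ Saturday — that's 2263's doomsday.
In April the doomsday date is Apr 4.
Apr 20 is 16 days after Apr 4; 16 mod 7 = 2, so Saturday + 2 = Monday.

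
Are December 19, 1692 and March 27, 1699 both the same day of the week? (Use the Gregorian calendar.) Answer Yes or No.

Yes

From Dec 19, 1692 to Mar 27, 1699 is 2289 days.
2289 mod 7 = 0, so they are the same weekday.
(Dec 19, 1692 is a Friday; Mar 27, 1699 is a Friday.)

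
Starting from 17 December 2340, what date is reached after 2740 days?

+365 (one year) → Dec 17, 2341 (2375 left).
+365 (one year) → Dec 17, 2342 (2010 left).
+365 (one year) → Dec 17, 2343 (1645 left).
+366 (one year; includes Feb 29, 2344) → Dec 17, 2344 (1279 left).
+365 (one year) → Dec 17, 2345 (914 left).
+365 (one year) → Dec 17, 2346 (549 left).
+365 (one year) → Dec 17, 2347 (184 left).
Dec has 31 days: +15 → Jan 1, 2348 (169 left).
Jan has 31 days: +31 → Feb 1, 2348 (138 left).
Feb has 29 days: +29 → Mar 1, 2348 (109 left).
Mar has 31 days: +31 → Apr 1, 2348 (78 left).
Apr has 30 days: +30 → May 1, 2348 (48 left).
May has 31 days: +31 → Jun 1, 2348 (17 left).
+17 → Jun 18, 2348.

June 18, 2348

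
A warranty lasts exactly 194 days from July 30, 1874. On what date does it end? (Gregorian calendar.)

Jul has 31 days: +2 → Aug 1, 1874 (192 left).
Aug has 31 days: +31 → Sep 1, 1874 (161 left).
Sep has 30 days: +30 → Oct 1, 1874 (131 left).
Oct has 31 days: +31 → Nov 1, 1874 (100 left).
Nov has 30 days: +30 → Dec 1, 1874 (70 left).
Dec has 31 days: +31 → Jan 1, 1875 (39 left).
Jan has 31 days: +31 → Feb 1, 1875 (8 left).
+8 → Feb 9, 1875.

February 9, 1875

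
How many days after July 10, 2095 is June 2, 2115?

Jul 10, 2095 → Jul 10, 2096: 366 days (Feb 29, 2096 is in that span).
Jul 10, 2096 → Jul 10, 2097: 365 days.
Jul 10, 2097 → Jul 10, 2098: 365 days.
Jul 10, 2098 → Jul 10, 2099: 365 days.
Jul 10, 2099 → Jul 10, 2100: 365 days.
Jul 10, 2100 → Jul 10, 2101: 365 days.
Jul 10, 2101 → Jul 10, 2102: 365 days.
Jul 10, 2102 → Jul 10, 2103: 365 days.
Jul 10, 2103 → Jul 10, 2104: 366 days (Feb 29, 2104 is in that span).
Jul 10, 2104 → Jul 10, 2105: 365 days.
Jul 10, 2105 → Jul 10, 2106: 365 days.
Jul 10, 2106 → Jul 10, 2107: 365 days.
Jul 10, 2107 → Jul 10, 2108: 366 days (Feb 29, 2108 is in that span).
Jul 10, 2108 → Jul 10, 2109: 365 days.
Jul 10, 2109 → Jul 10, 2110: 365 days.
Jul 10, 2110 → Jul 10, 2111: 365 days.
Jul 10, 2111 → Jul 10, 2112: 366 days (Feb 29, 2112 is in that span).
Jul 10, 2112 → Jul 10, 2113: 365 days.
Jul 10, 2113 → Jul 10, 2114: 365 days.
Jul 10, 2114 → Aug 10, 2114: 31 days (July has 31).
Aug 10, 2114 → Sep 10, 2114: 31 days (August has 31).
Sep 10, 2114 → Oct 10, 2114: 30 days (September has 30).
Oct 10, 2114 → Nov 10, 2114: 31 days (October has 31).
Nov 10, 2114 → Dec 10, 2114: 30 days (November has 30).
Dec 10, 2114 → Jan 10, 2115: 31 days (December has 31).
Jan 10, 2115 → Feb 10, 2115: 31 days (January has 31).
Feb 10, 2115 → Mar 10, 2115: 28 days (February has 28).
Mar 10, 2115 → Apr 10, 2115: 31 days (March has 31).
Apr 10, 2115 → May 10, 2115: 30 days (April has 30).
May 10, 2115 → Jun 2, 2115: 23 days.
Total: 7266 days.

7266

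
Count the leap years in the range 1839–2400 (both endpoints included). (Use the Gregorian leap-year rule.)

Multiples of 4 in [1839,2400]: 141.
Of those, multiples of 100: 6 (not leap unless ÷400).
Multiples of 400: 2.
Leap years = 141 − 6 + 2 = 137.

137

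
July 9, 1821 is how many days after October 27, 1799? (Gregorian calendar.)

Oct 27, 1799 → Oct 27, 1800: 365 days.
Oct 27, 1800 → Oct 27, 1801: 365 days.
Oct 27, 1801 → Oct 27, 1802: 365 days.
Oct 27, 1802 → Oct 27, 1803: 365 days.
Oct 27, 1803 → Oct 27, 1804: 366 days (Feb 29, 1804 is in that span).
Oct 27, 1804 → Oct 27, 1805: 365 days.
Oct 27, 1805 → Oct 27, 1806: 365 days.
Oct 27, 1806 → Oct 27, 1807: 365 days.
Oct 27, 1807 → Oct 27, 1808: 366 days (Feb 29, 1808 is in that span).
Oct 27, 1808 → Oct 27, 1809: 365 days.
Oct 27, 1809 → Oct 27, 1810: 365 days.
Oct 27, 1810 → Oct 27, 1811: 365 days.
Oct 27, 1811 → Oct 27, 1812: 366 days (Feb 29, 1812 is in that span).
Oct 27, 1812 → Oct 27, 1813: 365 days.
Oct 27, 1813 → Oct 27, 1814: 365 days.
Oct 27, 1814 → Oct 27, 1815: 365 days.
Oct 27, 1815 → Oct 27, 1816: 366 days (Feb 29, 1816 is in that span).
Oct 27, 1816 → Oct 27, 1817: 365 days.
Oct 27, 1817 → Oct 27, 1818: 365 days.
Oct 27, 1818 → Oct 27, 1819: 365 days.
Oct 27, 1819 → Oct 27, 1820: 366 days (Feb 29, 1820 is in that span).
Oct 27, 1820 → Nov 27, 1820: 31 days (October has 31).
Nov 27, 1820 → Dec 27, 1820: 30 days (November has 30).
Dec 27, 1820 → Jan 27, 1821: 31 days (December has 31).
Jan 27, 1821 → Feb 27, 1821: 31 days (January has 31).
Feb 27, 1821 → Mar 27, 1821: 28 days (February has 28).
Mar 27, 1821 → Apr 27, 1821: 31 days (March has 31).
Apr 27, 1821 → May 27, 1821: 30 days (April has 30).
May 27, 1821 → Jun 27, 1821: 31 days (May has 31).
Jun 27, 1821 → Jul 9, 1821: 12 days.
Total: 7925 days.

7925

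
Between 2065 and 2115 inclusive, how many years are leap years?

Multiples of 4 in [2065,2115]: 12.
Of those, multiples of 100: 1 (not leap unless ÷400).
Multiples of 400: 0.
Leap years = 12 − 1 + 0 = 11.

11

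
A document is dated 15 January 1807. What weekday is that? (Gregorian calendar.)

Doomsday rule: the anchor day for the 1800s is Friday. For year 07: 7÷12 = 0 r 7, and 7÷4 = 1, so 0+7+1 = 8.
Friday + 8 ≡ Saturday — that's 1807's doomsday.
In January the doomsday date is Jan 3 (1807 is not a leap year).
Jan 15 is 12 days after Jan 3; 12 mod 7 = 5, so Saturday + 5 = Thursday.

Thursday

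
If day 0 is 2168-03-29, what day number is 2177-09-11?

3453

Mar 29, 2168 → Mar 29, 2169: 365 days.
Mar 29, 2169 → Mar 29, 2170: 365 days.
Mar 29, 2170 → Mar 29, 2171: 365 days.
Mar 29, 2171 → Mar 29, 2172: 366 days (Feb 29, 2172 is in that span).
Mar 29, 2172 → Mar 29, 2173: 365 days.
Mar 29, 2173 → Mar 29, 2174: 365 days.
Mar 29, 2174 → Mar 29, 2175: 365 days.
Mar 29, 2175 → Mar 29, 2176: 366 days (Feb 29, 2176 is in that span).
Mar 29, 2176 → Mar 29, 2177: 365 days.
Mar 29, 2177 → Apr 29, 2177: 31 days (March has 31).
Apr 29, 2177 → May 29, 2177: 30 days (April has 30).
May 29, 2177 → Jun 29, 2177: 31 days (May has 31).
Jun 29, 2177 → Jul 29, 2177: 30 days (June has 30).
Jul 29, 2177 → Aug 29, 2177: 31 days (July has 31).
Aug 29, 2177 → Sep 11, 2177: 13 days.
Total: 3453 days.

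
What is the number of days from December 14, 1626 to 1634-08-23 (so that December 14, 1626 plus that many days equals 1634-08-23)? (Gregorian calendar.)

2809

Dec 14, 1626 → Dec 14, 1627: 365 days.
Dec 14, 1627 → Dec 14, 1628: 366 days (Feb 29, 1628 is in that span).
Dec 14, 1628 → Dec 14, 1629: 365 days.
Dec 14, 1629 → Dec 14, 1630: 365 days.
Dec 14, 1630 → Dec 14, 1631: 365 days.
Dec 14, 1631 → Dec 14, 1632: 366 days (Feb 29, 1632 is in that span).
Dec 14, 1632 → Dec 14, 1633: 365 days.
Dec 14, 1633 → Jan 14, 1634: 31 days (December has 31).
Jan 14, 1634 → Feb 14, 1634: 31 days (January has 31).
Feb 14, 1634 → Mar 14, 1634: 28 days (February has 28).
Mar 14, 1634 → Apr 14, 1634: 31 days (March has 31).
Apr 14, 1634 → May 14, 1634: 30 days (April has 30).
May 14, 1634 → Jun 14, 1634: 31 days (May has 31).
Jun 14, 1634 → Jul 14, 1634: 30 days (June has 30).
Jul 14, 1634 → Aug 14, 1634: 31 days (July has 31).
Aug 14, 1634 → Aug 23, 1634: 9 days.
Total: 2809 days.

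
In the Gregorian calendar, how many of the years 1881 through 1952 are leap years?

17

Multiples of 4 in [1881,1952]: 18.
Of those, multiples of 100: 1 (not leap unless ÷400).
Multiples of 400: 0.
Leap years = 18 − 1 + 0 = 17.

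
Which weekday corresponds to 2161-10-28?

Doomsday rule: the anchor day for the 2100s is Sunday. For year 61: 61÷12 = 5 r 1, and 1÷4 = 0, so 5+1+0 = 6.
Sunday + 6 ≡ Saturday — that's 2161's doomsday.
In October the doomsday date is Oct 10.
Oct 28 is 18 days after Oct 10; 18 mod 7 = 4, so Saturday + 4 = Wednesday.

Wednesday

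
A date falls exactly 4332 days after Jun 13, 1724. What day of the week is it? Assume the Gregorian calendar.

Monday

Jun 13, 1724 is a Tuesday.
4332 mod 7 = 6, so 4332 days after a Tuesday is Tuesday + 6 = Monday.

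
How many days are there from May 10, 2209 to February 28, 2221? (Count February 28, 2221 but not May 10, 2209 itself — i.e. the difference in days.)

May 10, 2209 → May 10, 2210: 365 days.
May 10, 2210 → May 10, 2211: 365 days.
May 10, 2211 → May 10, 2212: 366 days (Feb 29, 2212 is in that span).
May 10, 2212 → May 10, 2213: 365 days.
May 10, 2213 → May 10, 2214: 365 days.
May 10, 2214 → May 10, 2215: 365 days.
May 10, 2215 → May 10, 2216: 366 days (Feb 29, 2216 is in that span).
May 10, 2216 → May 10, 2217: 365 days.
May 10, 2217 → May 10, 2218: 365 days.
May 10, 2218 → May 10, 2219: 365 days.
May 10, 2219 → May 10, 2220: 366 days (Feb 29, 2220 is in that span).
May 10, 2220 → Jun 10, 2220: 31 days (May has 31).
Jun 10, 2220 → Jul 10, 2220: 30 days (June has 30).
Jul 10, 2220 → Aug 10, 2220: 31 days (July has 31).
Aug 10, 2220 → Sep 10, 2220: 31 days (August has 31).
Sep 10, 2220 → Oct 10, 2220: 30 days (September has 30).
Oct 10, 2220 → Nov 10, 2220: 31 days (October has 31).
Nov 10, 2220 → Dec 10, 2220: 30 days (November has 30).
Dec 10, 2220 → Jan 10, 2221: 31 days (December has 31).
Jan 10, 2221 → Feb 10, 2221: 31 days (January has 31).
Feb 10, 2221 → Feb 28, 2221: 18 days.
Total: 4312 days.

4312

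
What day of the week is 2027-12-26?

January 1, 2027 is a Friday.
Jan 1, 2027 → Feb 1, 2027: 31 days (January has 31).
Feb 1, 2027 → Mar 1, 2027: 28 days (February has 28).
Mar 1, 2027 → Apr 1, 2027: 31 days (March has 31).
Apr 1, 2027 → May 1, 2027: 30 days (April has 30).
May 1, 2027 → Jun 1, 2027: 31 days (May has 31).
Jun 1, 2027 → Jul 1, 2027: 30 days (June has 30).
Jul 1, 2027 → Aug 1, 2027: 31 days (July has 31).
Aug 1, 2027 → Sep 1, 2027: 31 days (August has 31).
Sep 1, 2027 → Oct 1, 2027: 30 days (September has 30).
Oct 1, 2027 → Nov 1, 2027: 31 days (October has 31).
Nov 1, 2027 → Dec 1, 2027: 30 days (November has 30).
Dec 1, 2027 → Dec 26, 2027: 25 days.
Total: 359 days.
359 mod 7 = 2, so Friday + 2 = Sunday.

Sunday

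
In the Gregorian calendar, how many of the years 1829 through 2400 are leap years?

139

Multiples of 4 in [1829,2400]: 143.
Of those, multiples of 100: 6 (not leap unless ÷400).
Multiples of 400: 2.
Leap years = 143 − 6 + 2 = 139.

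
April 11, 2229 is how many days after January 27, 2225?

1535

Jan 27, 2225 → Jan 27, 2226: 365 days.
Jan 27, 2226 → Jan 27, 2227: 365 days.
Jan 27, 2227 → Jan 27, 2228: 365 days.
Jan 27, 2228 → Jan 27, 2229: 366 days (Feb 29, 2228 is in that span).
Jan 27, 2229 → Feb 27, 2229: 31 days (January has 31).
Feb 27, 2229 → Mar 27, 2229: 28 days (February has 28).
Mar 27, 2229 → Apr 11, 2229: 15 days.
Total: 1535 days.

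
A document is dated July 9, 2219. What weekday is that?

Doomsday rule: the anchor day for the 2200s is Friday. For year 19: 19÷12 = 1 r 7, and 7÷4 = 1, so 1+7+1 = 9.
Friday + 9 ≡ Sunday — that's 2219's doomsday.
In July the doomsday date is Jul 11.
Jul 9 is 2 days before Jul 11; 2 mod 7 = 2, so Sunday − 2 = Friday.

Friday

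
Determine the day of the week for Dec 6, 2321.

Tuesday

Doomsday rule: the anchor day for the 2300s is Wednesday. For year 21: 21÷12 = 1 r 9, and 9÷4 = 2, so 1+9+2 = 12.
Wednesday + 12 ≡ Monday — that's 2321's doomsday.
In December the doomsday date is Dec 12.
Dec 6 is 6 days before Dec 12; 6 mod 7 = 6, so Monday − 6 = Tuesday.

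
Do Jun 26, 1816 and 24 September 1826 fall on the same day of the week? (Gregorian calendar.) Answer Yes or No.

From Jun 26, 1816 to Sep 24, 1826 is 3742 days.
3742 mod 7 = 4, so they are different weekdays.
(Jun 26, 1816 is a Wednesday; Sep 24, 1826 is a Sunday.)

No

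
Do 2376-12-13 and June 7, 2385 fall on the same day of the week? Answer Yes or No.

From Dec 13, 2376 to Jun 7, 2385 is 3098 days.
3098 mod 7 = 4, so they are different weekdays.
(Dec 13, 2376 is a Monday; Jun 7, 2385 is a Friday.)

No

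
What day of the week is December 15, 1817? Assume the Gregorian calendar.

Monday

Doomsday rule: the anchor day for the 1800s is Friday. For year 17: 17÷12 = 1 r 5, and 5÷4 = 1, so 1+5+1 = 7.
Friday + 7 ≡ Friday — that's 1817's doomsday.
In December the doomsday date is Dec 12.
Dec 15 is 3 days after Dec 12; 3 mod 7 = 3, so Friday + 3 = Monday.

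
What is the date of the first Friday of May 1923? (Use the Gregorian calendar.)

May 1, 1923 is a Tuesday.
The first Friday is therefore May 4 (3 days later).

May 4, 1923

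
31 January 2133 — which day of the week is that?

Doomsday rule: the anchor day for the 2100s is Sunday. For year 33: 33÷12 = 2 r 9, and 9÷4 = 2, so 2+9+2 = 13.
Sunday + 13 ≡ Saturday — that's 2133's doomsday.
In January the doomsday date is Jan 3 (2133 is not a leap year).
Jan 31 is 28 days after Jan 3; 28 mod 7 = 0, so Saturday + 0 = Saturday.

Saturday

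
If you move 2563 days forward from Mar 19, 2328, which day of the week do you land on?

Tuesday

First find the weekday of Mar 19, 2328. Doomsday rule: the anchor day for the 2300s is Wednesday. For year 28: 28÷12 = 2 r 4, and 4÷4 = 1, so 2+4+1 = 7.
Wednesday + 7 ≡ Wednesday — that's 2328's doomsday.
In March the doomsday date is Mar 14.
Mar 19 is 5 days after Mar 14; 5 mod 7 = 5, so Wednesday + 5 = Monday.
2563 mod 7 = 1, so 2563 days after a Monday is Monday + 1 = Tuesday.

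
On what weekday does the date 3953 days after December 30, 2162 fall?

Tuesday

Dec 30, 2162 is a Thursday.
3953 mod 7 = 5, so 3953 days after a Thursday is Thursday + 5 = Tuesday.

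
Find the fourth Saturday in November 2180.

November 1, 2180 is a Wednesday.
The first Saturday is therefore November 4 (3 days later).
The fourth Saturday is 4 + 3×7 = November 25.

November 25, 2180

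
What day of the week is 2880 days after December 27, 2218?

Dec 27, 2218 is a Sunday.
2880 mod 7 = 3, so 2880 days after a Sunday is Sunday + 3 = Wednesday.

Wednesday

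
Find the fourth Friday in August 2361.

August 25, 2361

August 1, 2361 is a Tuesday.
The first Friday is therefore August 4 (3 days later).
The fourth Friday is 4 + 3×7 = August 25.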